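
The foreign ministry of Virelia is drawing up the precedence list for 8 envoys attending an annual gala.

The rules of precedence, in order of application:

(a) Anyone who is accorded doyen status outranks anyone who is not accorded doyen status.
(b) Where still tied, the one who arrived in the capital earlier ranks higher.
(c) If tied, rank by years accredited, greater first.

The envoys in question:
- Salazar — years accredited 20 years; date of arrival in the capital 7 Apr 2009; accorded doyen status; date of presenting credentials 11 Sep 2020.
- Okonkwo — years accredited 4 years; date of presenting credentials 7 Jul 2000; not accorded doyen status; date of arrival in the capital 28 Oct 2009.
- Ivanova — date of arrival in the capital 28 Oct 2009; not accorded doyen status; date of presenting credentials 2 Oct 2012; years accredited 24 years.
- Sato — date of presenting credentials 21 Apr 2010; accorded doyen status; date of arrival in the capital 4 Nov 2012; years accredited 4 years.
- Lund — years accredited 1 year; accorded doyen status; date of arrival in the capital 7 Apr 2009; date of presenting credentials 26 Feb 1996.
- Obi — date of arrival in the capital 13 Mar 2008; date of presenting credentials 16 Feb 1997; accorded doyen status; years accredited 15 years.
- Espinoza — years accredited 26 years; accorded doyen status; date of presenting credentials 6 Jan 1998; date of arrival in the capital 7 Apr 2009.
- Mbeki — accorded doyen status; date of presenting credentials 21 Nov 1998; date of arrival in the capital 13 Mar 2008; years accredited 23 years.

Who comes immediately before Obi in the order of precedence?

By the first rule: Mbeki, Obi, Espinoza, Salazar, Lund and Sato (each accorded doyen status); then Ivanova and Okonkwo (both not accorded doyen status).
Among Mbeki, Obi, Espinoza, Salazar, Lund and Sato, by date of arrival in the capital (earlier first): Mbeki and Obi (13 Mar 2008) before Espinoza, Salazar and Lund (7 Apr 2009) before Sato (4 Nov 2012).
Among Mbeki and Obi, by years accredited (higher first): Mbeki (23 years) before Obi (15 years).
Among Espinoza, Salazar and Lund, by years accredited (higher first): Espinoza (26 years) before Salazar (20 years) before Lund (1 year).
Ivanova and Okonkwo both have date of arrival in the capital 28 Oct 2009, so the next rule applies.
Among Ivanova and Okonkwo, by years accredited (higher first): Ivanova (24 years) before Okonkwo (4 years).
Order: Mbeki, Obi, Espinoza, Salazar, Lund, Sato, Ivanova, Okonkwo.

Mbeki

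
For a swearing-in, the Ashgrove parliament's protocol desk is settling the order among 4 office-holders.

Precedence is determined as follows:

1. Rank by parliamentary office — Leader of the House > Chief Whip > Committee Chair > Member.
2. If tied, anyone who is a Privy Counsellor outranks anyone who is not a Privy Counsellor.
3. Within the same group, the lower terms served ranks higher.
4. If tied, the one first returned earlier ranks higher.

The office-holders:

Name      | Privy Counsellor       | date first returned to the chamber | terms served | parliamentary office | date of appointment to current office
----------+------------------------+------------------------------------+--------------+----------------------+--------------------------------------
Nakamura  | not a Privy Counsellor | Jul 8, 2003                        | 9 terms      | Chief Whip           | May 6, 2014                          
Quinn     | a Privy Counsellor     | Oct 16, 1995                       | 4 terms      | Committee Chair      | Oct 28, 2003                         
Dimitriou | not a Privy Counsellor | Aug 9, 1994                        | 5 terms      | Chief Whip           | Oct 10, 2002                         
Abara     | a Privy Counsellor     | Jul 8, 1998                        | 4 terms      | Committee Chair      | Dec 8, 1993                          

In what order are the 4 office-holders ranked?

Dimitriou, Nakamura, Quinn, Abara

By parliamentary office: Dimitriou and Nakamura (Chief Whip); then Quinn and Abara (Committee Chair).
Dimitriou and Nakamura are each not a Privy Counsellor, so the next rule applies.
Among Dimitriou and Nakamura, by terms served (lower first): Dimitriou (5 terms) before Nakamura (9 terms).
Quinn and Abara are each a Privy Counsellor, so the next rule applies.
Quinn and Abara both have terms served 4 terms, so the next rule applies.
Among Quinn and Abara, by date first returned to the chamber (earlier first): Quinn (Oct 16, 1995) before Abara (Jul 8, 1998).
Full order: Dimitriou, Nakamura, Quinn, Abara.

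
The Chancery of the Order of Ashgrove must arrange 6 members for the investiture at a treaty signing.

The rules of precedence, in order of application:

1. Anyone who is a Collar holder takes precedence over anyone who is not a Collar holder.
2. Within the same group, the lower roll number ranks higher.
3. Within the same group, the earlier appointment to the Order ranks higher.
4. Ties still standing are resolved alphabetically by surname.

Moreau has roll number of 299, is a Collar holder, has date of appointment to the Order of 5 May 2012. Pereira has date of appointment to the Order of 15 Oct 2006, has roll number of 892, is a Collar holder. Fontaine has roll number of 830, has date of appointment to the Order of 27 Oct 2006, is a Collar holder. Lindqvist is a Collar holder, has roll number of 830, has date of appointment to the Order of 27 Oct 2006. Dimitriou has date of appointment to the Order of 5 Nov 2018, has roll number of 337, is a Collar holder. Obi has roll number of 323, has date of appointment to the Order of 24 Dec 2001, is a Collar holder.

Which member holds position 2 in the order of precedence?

By the first rule: Moreau, Obi, Dimitriou, Fontaine, Lindqvist and Pereira (each a Collar holder).
Among Moreau, Obi, Dimitriou, Fontaine, Lindqvist and Pereira, by roll number (lower first): Moreau (299) before Obi (323) before Dimitriou (337) before Fontaine and Lindqvist (830) before Pereira (892).
Fontaine and Lindqvist both have date of appointment to the Order 27 Oct 2006, so the next rule applies.
Among Fontaine and Lindqvist, alphabetically by surname: Fontaine before Lindqvist.
Order: Moreau, Obi, Dimitriou, Fontaine, Lindqvist, Pereira.

Obi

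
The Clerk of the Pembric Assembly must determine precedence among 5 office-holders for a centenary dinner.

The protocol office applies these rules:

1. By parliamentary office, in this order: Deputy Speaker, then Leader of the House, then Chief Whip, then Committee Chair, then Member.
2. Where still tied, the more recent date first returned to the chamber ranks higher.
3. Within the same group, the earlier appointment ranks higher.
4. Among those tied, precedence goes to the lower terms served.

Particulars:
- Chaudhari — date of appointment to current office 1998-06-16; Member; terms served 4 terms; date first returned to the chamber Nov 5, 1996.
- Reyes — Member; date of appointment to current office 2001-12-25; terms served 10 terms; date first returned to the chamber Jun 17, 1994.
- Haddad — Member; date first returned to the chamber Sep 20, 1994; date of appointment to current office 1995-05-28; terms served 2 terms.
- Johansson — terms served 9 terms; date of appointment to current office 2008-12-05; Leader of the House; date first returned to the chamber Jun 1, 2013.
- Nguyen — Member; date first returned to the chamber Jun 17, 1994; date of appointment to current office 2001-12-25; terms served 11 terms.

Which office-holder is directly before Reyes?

By parliamentary office: Johansson (Leader of the House); then Chaudhari, Haddad, Reyes and Nguyen (Member).
Among Chaudhari, Haddad, Reyes and Nguyen, by date first returned to the chamber (later first): Chaudhari (Nov 5, 1996) before Haddad (Sep 20, 1994) before Reyes and Nguyen (Jun 17, 1994).
Reyes and Nguyen both have date of appointment to current office 2001-12-25, so the next rule applies.
Among Reyes and Nguyen, by terms served (lower first): Reyes (10 terms) before Nguyen (11 terms).
Order: Johansson, Chaudhari, Haddad, Reyes, Nguyen.

Haddad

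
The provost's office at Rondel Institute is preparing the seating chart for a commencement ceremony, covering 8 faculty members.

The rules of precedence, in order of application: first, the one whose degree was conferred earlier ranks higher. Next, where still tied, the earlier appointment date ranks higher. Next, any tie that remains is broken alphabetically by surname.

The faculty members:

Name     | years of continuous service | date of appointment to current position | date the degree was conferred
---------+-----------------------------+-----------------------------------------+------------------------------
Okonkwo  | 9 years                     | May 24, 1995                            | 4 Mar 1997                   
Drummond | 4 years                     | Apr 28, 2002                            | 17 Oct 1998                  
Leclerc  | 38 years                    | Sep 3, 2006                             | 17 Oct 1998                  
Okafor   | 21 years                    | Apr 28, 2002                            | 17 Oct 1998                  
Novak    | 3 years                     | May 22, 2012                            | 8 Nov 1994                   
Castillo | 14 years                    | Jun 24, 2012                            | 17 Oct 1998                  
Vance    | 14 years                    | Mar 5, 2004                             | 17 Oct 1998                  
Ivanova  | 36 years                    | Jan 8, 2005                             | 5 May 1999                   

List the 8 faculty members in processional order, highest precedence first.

Novak, Okonkwo, Drummond, Okafor, Vance, Leclerc, Castillo, Ivanova

By date the degree was conferred (earlier first): Novak (8 Nov 1994); then Okonkwo (4 Mar 1997); then Drummond, Okafor, Vance, Leclerc and Castillo (each 17 Oct 1998); then Ivanova (5 May 1999).
Among Drummond, Okafor, Vance, Leclerc and Castillo, by date of appointment to current position (earlier first): Drummond and Okafor (Apr 28, 2002) before Vance (Mar 5, 2004) before Leclerc (Sep 3, 2006) before Castillo (Jun 24, 2012).
Among Drummond and Okafor, alphabetically by surname: Drummond before Okafor.
Full order: Novak, Okonkwo, Drummond, Okafor, Vance, Leclerc, Castillo, Ivanova.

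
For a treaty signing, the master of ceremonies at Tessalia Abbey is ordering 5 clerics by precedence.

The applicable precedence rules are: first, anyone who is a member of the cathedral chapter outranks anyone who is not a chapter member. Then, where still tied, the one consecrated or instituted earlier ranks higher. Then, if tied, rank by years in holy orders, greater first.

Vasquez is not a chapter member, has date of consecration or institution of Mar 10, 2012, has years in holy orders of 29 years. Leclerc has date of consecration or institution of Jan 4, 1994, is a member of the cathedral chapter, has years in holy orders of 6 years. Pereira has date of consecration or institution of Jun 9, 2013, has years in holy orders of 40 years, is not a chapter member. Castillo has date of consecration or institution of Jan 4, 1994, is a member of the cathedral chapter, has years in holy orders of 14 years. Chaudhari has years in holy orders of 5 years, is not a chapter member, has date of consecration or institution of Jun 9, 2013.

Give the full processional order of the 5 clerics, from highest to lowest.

Castillo, Leclerc, Vasquez, Pereira, Chaudhari

By the first rule: Castillo and Leclerc (both a member of the cathedral chapter); then Vasquez, Pereira and Chaudhari (each not a chapter member).
Castillo and Leclerc both have date of consecration or institution Jan 4, 1994, so the next rule applies.
Among Castillo and Leclerc, by years in holy orders (higher first): Castillo (14 years) before Leclerc (6 years).
Among Vasquez, Pereira and Chaudhari, by date of consecration or institution (earlier first): Vasquez (Mar 10, 2012) before Pereira and Chaudhari (Jun 9, 2013).
Among Pereira and Chaudhari, by years in holy orders (higher first): Pereira (40 years) before Chaudhari (5 years).
Full order: Castillo, Leclerc, Vasquez, Pereira, Chaudhari.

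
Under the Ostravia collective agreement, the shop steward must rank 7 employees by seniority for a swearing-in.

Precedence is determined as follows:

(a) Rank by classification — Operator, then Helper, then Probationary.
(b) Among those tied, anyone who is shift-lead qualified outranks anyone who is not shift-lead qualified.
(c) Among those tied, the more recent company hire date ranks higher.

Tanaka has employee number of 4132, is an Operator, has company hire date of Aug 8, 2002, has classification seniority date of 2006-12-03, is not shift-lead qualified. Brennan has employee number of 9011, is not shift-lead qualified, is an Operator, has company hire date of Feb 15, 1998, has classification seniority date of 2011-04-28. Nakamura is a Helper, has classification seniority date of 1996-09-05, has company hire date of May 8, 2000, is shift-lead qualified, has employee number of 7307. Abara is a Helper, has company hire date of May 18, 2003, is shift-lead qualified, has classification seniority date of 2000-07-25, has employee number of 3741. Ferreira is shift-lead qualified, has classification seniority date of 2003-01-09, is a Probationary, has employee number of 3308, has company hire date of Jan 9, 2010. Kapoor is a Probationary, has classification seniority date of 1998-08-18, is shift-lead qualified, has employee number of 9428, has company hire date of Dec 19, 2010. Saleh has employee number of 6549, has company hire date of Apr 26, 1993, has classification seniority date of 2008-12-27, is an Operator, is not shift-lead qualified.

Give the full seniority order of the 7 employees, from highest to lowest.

Tanaka, Brennan, Saleh, Abara, Nakamura, Kapoor, Ferreira

By classification: Tanaka, Brennan and Saleh (Operator); then Abara and Nakamura (Helper); then Kapoor and Ferreira (Probationary).
Tanaka, Brennan and Saleh are each not shift-lead qualified, so the next rule applies.
Among Tanaka, Brennan and Saleh, by company hire date (later first): Tanaka (Aug 8, 2002) before Brennan (Feb 15, 1998) before Saleh (Apr 26, 1993).
Abara and Nakamura are each shift-lead qualified, so the next rule applies.
Among Abara and Nakamura, by company hire date (later first): Abara (May 18, 2003) before Nakamura (May 8, 2000).
Kapoor and Ferreira are each shift-lead qualified, so the next rule applies.
Among Kapoor and Ferreira, by company hire date (later first): Kapoor (Dec 19, 2010) before Ferreira (Jan 9, 2010).
Full order: Tanaka, Brennan, Saleh, Abara, Nakamura, Kapoor, Ferreira.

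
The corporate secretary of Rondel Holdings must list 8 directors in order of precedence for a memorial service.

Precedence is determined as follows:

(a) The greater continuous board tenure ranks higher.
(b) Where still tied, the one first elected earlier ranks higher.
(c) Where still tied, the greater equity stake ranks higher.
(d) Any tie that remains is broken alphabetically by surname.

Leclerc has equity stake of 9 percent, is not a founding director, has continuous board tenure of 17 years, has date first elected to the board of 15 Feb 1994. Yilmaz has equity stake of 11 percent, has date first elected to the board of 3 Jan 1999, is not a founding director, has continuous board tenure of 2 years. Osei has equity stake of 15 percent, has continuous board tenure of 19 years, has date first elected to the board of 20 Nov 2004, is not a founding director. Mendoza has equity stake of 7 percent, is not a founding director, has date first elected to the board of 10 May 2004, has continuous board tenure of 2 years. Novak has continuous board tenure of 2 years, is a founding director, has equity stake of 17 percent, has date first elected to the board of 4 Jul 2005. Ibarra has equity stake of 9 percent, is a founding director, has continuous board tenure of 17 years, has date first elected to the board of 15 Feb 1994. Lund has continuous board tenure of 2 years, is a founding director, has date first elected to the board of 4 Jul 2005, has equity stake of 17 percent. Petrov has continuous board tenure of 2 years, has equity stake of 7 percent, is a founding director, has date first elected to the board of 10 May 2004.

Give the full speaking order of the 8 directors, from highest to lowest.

Osei, Ibarra, Leclerc, Yilmaz, Mendoza, Petrov, Lund, Novak

By continuous board tenure (higher first): Osei (19 years); then Ibarra and Leclerc (both 17 years); then Yilmaz, Mendoza, Petrov, Lund and Novak (each 2 years).
Ibarra and Leclerc both have date first elected to the board 15 Feb 1994, so the next rule applies.
Ibarra and Leclerc both have equity stake 9 percent, so the next rule applies.
Among Ibarra and Leclerc, alphabetically by surname: Ibarra before Leclerc.
Among Yilmaz, Mendoza, Petrov, Lund and Novak, by date first elected to the board (earlier first): Yilmaz (3 Jan 1999) before Mendoza and Petrov (10 May 2004) before Lund and Novak (4 Jul 2005).
Mendoza and Petrov both have equity stake 7 percent, so the next rule applies.
Among Mendoza and Petrov, alphabetically by surname: Mendoza before Petrov.
Lund and Novak both have equity stake 17 percent, so the next rule applies.
Among Lund and Novak, alphabetically by surname: Lund before Novak.
Full order: Osei, Ibarra, Leclerc, Yilmaz, Mendoza, Petrov, Lund, Novak.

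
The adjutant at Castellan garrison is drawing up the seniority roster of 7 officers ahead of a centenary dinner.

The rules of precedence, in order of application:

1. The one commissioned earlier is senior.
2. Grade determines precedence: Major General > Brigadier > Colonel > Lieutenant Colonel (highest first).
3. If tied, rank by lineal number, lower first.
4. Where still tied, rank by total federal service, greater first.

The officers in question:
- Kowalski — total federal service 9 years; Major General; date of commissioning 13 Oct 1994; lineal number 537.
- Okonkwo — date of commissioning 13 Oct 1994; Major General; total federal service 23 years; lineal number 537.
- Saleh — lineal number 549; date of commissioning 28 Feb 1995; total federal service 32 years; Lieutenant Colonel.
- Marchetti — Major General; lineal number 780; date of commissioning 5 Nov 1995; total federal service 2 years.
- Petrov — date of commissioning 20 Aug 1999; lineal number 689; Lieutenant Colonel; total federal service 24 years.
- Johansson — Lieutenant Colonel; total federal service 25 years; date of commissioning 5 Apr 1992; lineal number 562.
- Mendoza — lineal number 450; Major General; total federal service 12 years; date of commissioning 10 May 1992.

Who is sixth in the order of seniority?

Marchetti

By date of commissioning (earlier first): Johansson (5 Apr 1992); then Mendoza (10 May 1992); then Okonkwo and Kowalski (both 13 Oct 1994); then Saleh (28 Feb 1995); then Marchetti (5 Nov 1995); then Petrov (20 Aug 1999).
Okonkwo and Kowalski are each Major General, so the next rule applies.
Okonkwo and Kowalski both have lineal number 537, so the next rule applies.
Among Okonkwo and Kowalski, by total federal service (higher first): Okonkwo (23 years) before Kowalski (9 years).
Order: Johansson, Mendoza, Okonkwo, Kowalski, Saleh, Marchetti, Petrov.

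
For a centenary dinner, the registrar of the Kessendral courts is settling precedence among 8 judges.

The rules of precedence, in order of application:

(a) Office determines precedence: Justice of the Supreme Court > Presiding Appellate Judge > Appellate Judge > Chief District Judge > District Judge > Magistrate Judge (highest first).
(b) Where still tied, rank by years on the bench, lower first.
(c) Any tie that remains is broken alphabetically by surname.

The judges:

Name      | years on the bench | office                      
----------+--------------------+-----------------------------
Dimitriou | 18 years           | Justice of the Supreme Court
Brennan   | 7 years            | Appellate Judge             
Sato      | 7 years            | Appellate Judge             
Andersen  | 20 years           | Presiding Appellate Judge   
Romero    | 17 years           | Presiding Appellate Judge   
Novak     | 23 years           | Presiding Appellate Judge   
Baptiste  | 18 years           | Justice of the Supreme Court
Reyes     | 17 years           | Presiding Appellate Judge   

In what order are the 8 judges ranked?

Baptiste, Dimitriou, Reyes, Romero, Andersen, Novak, Brennan, Sato

By office: Baptiste and Dimitriou (Justice of the Supreme Court); then Reyes, Romero, Andersen and Novak (Presiding Appellate Judge); then Brennan and Sato (Appellate Judge).
Baptiste and Dimitriou both have years on the bench 18 years, so the next rule applies.
Among Baptiste and Dimitriou, alphabetically by surname: Baptiste before Dimitriou.
Among Reyes, Romero, Andersen and Novak, by years on the bench (lower first): Reyes and Romero (17 years) before Andersen (20 years) before Novak (23 years).
Among Reyes and Romero, alphabetically by surname: Reyes before Romero.
Brennan and Sato both have years on the bench 7 years, so the next rule applies.
Among Brennan and Sato, alphabetically by surname: Brennan before Sato.
Full order: Baptiste, Dimitriou, Reyes, Romero, Andersen, Novak, Brennan, Sato.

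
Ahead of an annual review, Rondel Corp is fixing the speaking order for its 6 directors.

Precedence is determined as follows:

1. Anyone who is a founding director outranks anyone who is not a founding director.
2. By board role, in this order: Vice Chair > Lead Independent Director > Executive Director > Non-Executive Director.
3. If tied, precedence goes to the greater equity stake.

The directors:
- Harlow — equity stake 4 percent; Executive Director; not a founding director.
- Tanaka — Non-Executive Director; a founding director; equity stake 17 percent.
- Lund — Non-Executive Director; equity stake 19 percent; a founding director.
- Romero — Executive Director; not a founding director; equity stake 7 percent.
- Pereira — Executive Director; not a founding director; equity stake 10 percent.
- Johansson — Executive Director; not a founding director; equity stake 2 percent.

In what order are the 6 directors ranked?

By the first rule: Lund and Tanaka (both a founding director); then Pereira, Romero, Harlow and Johansson (each not a founding director).
Lund and Tanaka are each Non-Executive Director, so the next rule applies.
Among Lund and Tanaka, by equity stake (higher first): Lund (19 percent) before Tanaka (17 percent).
Pereira, Romero, Harlow and Johansson are each Executive Director, so the next rule applies.
Among Pereira, Romero, Harlow and Johansson, by equity stake (higher first): Pereira (10 percent) before Romero (7 percent) before Harlow (4 percent) before Johansson (2 percent).
Full order: Lund, Tanaka, Pereira, Romero, Harlow, Johansson.

Lund, Tanaka, Pereira, Romero, Harlow, Johansson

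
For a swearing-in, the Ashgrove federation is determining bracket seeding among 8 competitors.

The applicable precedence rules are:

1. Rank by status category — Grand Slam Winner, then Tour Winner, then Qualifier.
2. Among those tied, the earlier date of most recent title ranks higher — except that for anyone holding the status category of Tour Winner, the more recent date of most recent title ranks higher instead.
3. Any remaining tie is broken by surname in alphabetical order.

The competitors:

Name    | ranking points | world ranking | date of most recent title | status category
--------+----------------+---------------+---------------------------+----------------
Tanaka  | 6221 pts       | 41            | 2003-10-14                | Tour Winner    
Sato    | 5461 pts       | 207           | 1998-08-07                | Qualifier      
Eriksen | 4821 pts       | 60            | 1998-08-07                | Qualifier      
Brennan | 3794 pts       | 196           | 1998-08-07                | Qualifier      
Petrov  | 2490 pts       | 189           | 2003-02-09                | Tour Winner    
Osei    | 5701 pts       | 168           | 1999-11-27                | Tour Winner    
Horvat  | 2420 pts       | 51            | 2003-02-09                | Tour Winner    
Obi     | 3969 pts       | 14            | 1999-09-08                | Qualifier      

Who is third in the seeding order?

By status category: Tanaka, Horvat, Petrov and Osei (Tour Winner); then Brennan, Eriksen, Sato and Obi (Qualifier).
Among Tanaka, Horvat, Petrov and Osei, by date of most recent title (later first) (reversed rule for this group): Tanaka (2003-10-14) before Horvat and Petrov (2003-02-09) before Osei (1999-11-27).
Among Horvat and Petrov, alphabetically by surname: Horvat before Petrov.
Among Brennan, Eriksen, Sato and Obi, by date of most recent title (earlier first): Brennan, Eriksen and Sato (1998-08-07) before Obi (1999-09-08).
Among Brennan, Eriksen and Sato, alphabetically by surname: Brennan before Eriksen before Sato.
Order: Tanaka, Horvat, Petrov, Osei, Brennan, Eriksen, Sato, Obi.

Petrov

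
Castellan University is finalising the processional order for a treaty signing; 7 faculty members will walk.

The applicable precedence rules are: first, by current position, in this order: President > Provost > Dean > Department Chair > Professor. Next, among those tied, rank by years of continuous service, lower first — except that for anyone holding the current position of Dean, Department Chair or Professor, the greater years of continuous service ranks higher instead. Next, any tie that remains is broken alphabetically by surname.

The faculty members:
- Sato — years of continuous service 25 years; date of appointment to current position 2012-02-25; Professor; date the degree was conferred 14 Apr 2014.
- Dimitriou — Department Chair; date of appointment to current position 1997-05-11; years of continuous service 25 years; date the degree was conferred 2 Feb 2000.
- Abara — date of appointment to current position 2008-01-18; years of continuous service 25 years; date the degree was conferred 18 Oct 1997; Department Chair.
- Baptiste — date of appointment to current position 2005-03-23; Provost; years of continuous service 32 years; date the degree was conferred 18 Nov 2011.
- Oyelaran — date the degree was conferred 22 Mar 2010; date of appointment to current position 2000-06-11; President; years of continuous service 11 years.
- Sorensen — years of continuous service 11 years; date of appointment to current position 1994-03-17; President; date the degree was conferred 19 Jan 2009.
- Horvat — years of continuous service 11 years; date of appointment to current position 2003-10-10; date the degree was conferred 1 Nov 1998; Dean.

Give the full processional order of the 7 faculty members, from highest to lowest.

Oyelaran, Sorensen, Baptiste, Horvat, Abara, Dimitriou, Sato

By current position: Oyelaran and Sorensen (President); then Baptiste (Provost); then Horvat (Dean); then Abara and Dimitriou (Department Chair); then Sato (Professor).
Oyelaran and Sorensen both have years of continuous service 11 years, so the next rule applies.
Among Oyelaran and Sorensen, alphabetically by surname: Oyelaran before Sorensen.
Abara and Dimitriou both have years of continuous service 25 years, so the next rule applies.
Among Abara and Dimitriou, alphabetically by surname: Abara before Dimitriou.
Full order: Oyelaran, Sorensen, Baptiste, Horvat, Abara, Dimitriou, Sato.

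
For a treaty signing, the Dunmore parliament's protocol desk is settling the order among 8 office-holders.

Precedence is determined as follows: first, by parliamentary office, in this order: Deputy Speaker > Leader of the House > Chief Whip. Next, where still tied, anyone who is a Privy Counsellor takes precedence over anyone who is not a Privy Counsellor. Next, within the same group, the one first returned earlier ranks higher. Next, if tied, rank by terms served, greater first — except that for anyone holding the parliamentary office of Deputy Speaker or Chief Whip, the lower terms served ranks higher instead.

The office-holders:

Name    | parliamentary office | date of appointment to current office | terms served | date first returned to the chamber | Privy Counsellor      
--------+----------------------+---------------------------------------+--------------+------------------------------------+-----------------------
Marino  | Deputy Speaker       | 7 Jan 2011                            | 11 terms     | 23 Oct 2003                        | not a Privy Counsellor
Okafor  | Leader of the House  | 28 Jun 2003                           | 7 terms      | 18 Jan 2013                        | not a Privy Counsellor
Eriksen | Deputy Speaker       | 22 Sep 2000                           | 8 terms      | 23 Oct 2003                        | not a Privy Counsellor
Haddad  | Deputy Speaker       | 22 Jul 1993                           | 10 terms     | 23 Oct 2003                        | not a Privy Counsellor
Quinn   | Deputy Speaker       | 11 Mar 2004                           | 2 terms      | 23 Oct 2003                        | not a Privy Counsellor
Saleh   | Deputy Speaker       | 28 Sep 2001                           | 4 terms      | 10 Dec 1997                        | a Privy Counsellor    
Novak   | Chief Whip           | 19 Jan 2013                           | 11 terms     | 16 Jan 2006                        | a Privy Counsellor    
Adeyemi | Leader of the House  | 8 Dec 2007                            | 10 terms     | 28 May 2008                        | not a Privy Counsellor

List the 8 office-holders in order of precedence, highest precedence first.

Saleh, Quinn, Eriksen, Haddad, Marino, Adeyemi, Okafor, Novak

By parliamentary office: Saleh, Quinn, Eriksen, Haddad and Marino (Deputy Speaker); then Adeyemi and Okafor (Leader of the House); then Novak (Chief Whip).
Among Saleh, Quinn, Eriksen, Haddad and Marino, a Privy Counsellor before not a Privy Counsellor: Saleh (a Privy Counsellor) before Quinn, Eriksen, Haddad and Marino (not a Privy Counsellor).
Quinn, Eriksen, Haddad and Marino all have date first returned to the chamber 23 Oct 2003, so the next rule applies.
Among Quinn, Eriksen, Haddad and Marino, by terms served (lower first) (reversed rule for this group): Quinn (2 terms) before Eriksen (8 terms) before Haddad (10 terms) before Marino (11 terms).
Adeyemi and Okafor are each not a Privy Counsellor, so the next rule applies.
Among Adeyemi and Okafor, by date first returned to the chamber (earlier first): Adeyemi (28 May 2008) before Okafor (18 Jan 2013).
Full order: Saleh, Quinn, Eriksen, Haddad, Marino, Adeyemi, Okafor, Novak.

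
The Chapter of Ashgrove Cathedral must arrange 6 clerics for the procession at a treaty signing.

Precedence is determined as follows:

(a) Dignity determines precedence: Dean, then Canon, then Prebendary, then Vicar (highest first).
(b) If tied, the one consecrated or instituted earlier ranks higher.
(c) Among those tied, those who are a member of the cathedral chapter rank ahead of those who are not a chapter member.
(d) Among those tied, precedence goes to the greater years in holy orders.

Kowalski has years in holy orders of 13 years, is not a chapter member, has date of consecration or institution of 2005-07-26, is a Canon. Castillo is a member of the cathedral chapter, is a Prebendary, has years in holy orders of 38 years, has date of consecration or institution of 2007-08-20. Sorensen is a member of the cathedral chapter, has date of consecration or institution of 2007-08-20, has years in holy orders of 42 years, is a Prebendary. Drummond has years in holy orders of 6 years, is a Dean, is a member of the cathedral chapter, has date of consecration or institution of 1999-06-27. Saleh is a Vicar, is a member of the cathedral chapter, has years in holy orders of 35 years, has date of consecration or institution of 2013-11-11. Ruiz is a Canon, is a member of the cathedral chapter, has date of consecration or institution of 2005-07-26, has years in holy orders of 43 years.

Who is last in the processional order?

By dignity: Drummond (Dean); then Ruiz and Kowalski (Canon); then Sorensen and Castillo (Prebendary); then Saleh (Vicar).
Ruiz and Kowalski both have date of consecration or institution 2005-07-26, so the next rule applies.
Among Ruiz and Kowalski, a member of the cathedral chapter before not a chapter member: Ruiz (a member of the cathedral chapter) before Kowalski (not a chapter member).
Sorensen and Castillo both have date of consecration or institution 2007-08-20, so the next rule applies.
Sorensen and Castillo are each a member of the cathedral chapter, so the next rule applies.
Among Sorensen and Castillo, by years in holy orders (higher first): Sorensen (42 years) before Castillo (38 years).
Order: Drummond, Ruiz, Kowalski, Sorensen, Castillo, Saleh.

Saleh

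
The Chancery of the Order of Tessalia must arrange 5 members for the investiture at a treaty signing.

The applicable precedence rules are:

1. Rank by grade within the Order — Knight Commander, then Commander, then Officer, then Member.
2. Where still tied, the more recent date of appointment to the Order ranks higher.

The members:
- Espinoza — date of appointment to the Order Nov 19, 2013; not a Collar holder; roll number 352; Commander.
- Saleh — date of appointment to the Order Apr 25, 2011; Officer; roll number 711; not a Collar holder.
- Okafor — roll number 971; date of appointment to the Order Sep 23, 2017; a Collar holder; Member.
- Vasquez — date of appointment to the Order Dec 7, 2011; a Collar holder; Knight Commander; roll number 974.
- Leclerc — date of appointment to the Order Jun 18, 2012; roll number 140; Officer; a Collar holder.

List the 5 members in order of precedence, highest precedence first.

Vasquez, Espinoza, Leclerc, Saleh, Okafor

By grade within the Order: Vasquez (Knight Commander); then Espinoza (Commander); then Leclerc and Saleh (Officer); then Okafor (Member).
Among Leclerc and Saleh, by date of appointment to the Order (later first): Leclerc (Jun 18, 2012) before Saleh (Apr 25, 2011).
Full order: Vasquez, Espinoza, Leclerc, Saleh, Okafor.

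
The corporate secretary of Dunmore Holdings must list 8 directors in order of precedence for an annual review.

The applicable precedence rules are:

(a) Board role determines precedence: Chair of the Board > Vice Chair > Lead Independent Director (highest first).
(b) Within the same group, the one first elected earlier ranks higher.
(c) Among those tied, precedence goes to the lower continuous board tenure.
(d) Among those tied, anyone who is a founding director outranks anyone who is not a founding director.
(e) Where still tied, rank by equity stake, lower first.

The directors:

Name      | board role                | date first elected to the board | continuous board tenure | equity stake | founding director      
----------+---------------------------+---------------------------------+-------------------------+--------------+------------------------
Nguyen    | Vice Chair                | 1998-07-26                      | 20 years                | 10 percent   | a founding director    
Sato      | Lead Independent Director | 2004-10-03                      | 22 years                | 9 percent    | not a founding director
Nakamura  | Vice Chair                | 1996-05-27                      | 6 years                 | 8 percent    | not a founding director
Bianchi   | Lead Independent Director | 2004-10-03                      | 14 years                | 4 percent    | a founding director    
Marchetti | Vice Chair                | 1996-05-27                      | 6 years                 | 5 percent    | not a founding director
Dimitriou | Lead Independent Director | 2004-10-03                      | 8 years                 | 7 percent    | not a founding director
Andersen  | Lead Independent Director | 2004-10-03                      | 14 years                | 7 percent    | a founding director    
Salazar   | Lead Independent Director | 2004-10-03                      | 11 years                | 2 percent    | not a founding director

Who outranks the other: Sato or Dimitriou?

Dimitriou

By board role: Marchetti, Nakamura and Nguyen (Vice Chair); then Dimitriou, Salazar, Bianchi, Andersen and Sato (Lead Independent Director).
Among Marchetti, Nakamura and Nguyen, by date first elected to the board (earlier first): Marchetti and Nakamura (1996-05-27) before Nguyen (1998-07-26).
Marchetti and Nakamura both have continuous board tenure 6 years, so the next rule applies.
Marchetti and Nakamura are each not a founding director, so the next rule applies.
Among Marchetti and Nakamura, by equity stake (lower first): Marchetti (5 percent) before Nakamura (8 percent).
Dimitriou, Salazar, Bianchi, Andersen and Sato all have date first elected to the board 2004-10-03, so the next rule applies.
Among Dimitriou, Salazar, Bianchi, Andersen and Sato, by continuous board tenure (lower first): Dimitriou (8 years) before Salazar (11 years) before Bianchi and Andersen (14 years) before Sato (22 years).
Bianchi and Andersen are each a founding director, so the next rule applies.
Among Bianchi and Andersen, by equity stake (lower first): Bianchi (4 percent) before Andersen (7 percent).
So Dimitriou takes precedence.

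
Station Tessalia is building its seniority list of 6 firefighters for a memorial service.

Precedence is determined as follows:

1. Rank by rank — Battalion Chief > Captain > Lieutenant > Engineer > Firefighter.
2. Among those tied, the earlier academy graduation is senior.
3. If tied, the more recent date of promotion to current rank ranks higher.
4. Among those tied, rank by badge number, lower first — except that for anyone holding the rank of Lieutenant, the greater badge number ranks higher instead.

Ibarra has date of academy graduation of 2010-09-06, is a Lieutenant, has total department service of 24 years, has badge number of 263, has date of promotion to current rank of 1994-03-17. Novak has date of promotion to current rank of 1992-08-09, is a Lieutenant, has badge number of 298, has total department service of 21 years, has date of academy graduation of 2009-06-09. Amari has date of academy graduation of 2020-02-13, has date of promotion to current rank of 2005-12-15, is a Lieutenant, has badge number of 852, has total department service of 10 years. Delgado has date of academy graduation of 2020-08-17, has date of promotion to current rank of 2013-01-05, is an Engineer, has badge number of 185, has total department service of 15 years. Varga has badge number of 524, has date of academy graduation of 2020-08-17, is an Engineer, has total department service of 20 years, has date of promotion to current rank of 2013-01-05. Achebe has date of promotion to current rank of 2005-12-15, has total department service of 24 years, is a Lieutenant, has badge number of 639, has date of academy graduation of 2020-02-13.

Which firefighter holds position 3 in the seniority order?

By rank: Novak, Ibarra, Amari and Achebe (Lieutenant); then Delgado and Varga (Engineer).
Among Novak, Ibarra, Amari and Achebe, by date of academy graduation (earlier first): Novak (2009-06-09) before Ibarra (2010-09-06) before Amari and Achebe (2020-02-13).
Amari and Achebe both have date of promotion to current rank 2005-12-15, so the next rule applies.
Among Amari and Achebe, by badge number (higher first) (reversed rule for this group): Amari (852) before Achebe (639).
Delgado and Varga both have date of academy graduation 2020-08-17, so the next rule applies.
Delgado and Varga both have date of promotion to current rank 2013-01-05, so the next rule applies.
Among Delgado and Varga, by badge number (lower first): Delgado (185) before Varga (524).
Order: Novak, Ibarra, Amari, Achebe, Delgado, Varga.

Amari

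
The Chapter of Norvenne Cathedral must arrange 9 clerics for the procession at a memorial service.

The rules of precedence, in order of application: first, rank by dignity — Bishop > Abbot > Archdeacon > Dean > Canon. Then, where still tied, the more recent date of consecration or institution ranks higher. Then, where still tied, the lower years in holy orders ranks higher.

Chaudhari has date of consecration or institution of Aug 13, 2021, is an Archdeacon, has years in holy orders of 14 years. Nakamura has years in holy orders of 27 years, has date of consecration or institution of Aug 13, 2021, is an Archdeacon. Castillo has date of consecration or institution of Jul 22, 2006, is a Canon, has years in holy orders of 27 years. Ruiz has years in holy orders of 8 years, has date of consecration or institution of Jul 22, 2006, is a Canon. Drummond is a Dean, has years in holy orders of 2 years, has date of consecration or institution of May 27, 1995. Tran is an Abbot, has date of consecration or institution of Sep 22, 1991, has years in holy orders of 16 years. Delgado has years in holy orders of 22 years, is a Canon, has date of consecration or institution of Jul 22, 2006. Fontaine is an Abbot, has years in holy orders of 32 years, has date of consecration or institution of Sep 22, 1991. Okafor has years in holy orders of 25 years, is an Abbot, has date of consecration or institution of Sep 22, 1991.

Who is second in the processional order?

By dignity: Tran, Okafor and Fontaine (Abbot); then Chaudhari and Nakamura (Archdeacon); then Drummond (Dean); then Ruiz, Delgado and Castillo (Canon).
Tran, Okafor and Fontaine all have date of consecration or institution Sep 22, 1991, so the next rule applies.
Among Tran, Okafor and Fontaine, by years in holy orders (lower first): Tran (16 years) before Okafor (25 years) before Fontaine (32 years).
Chaudhari and Nakamura both have date of consecration or institution Aug 13, 2021, so the next rule applies.
Among Chaudhari and Nakamura, by years in holy orders (lower first): Chaudhari (14 years) before Nakamura (27 years).
Ruiz, Delgado and Castillo all have date of consecration or institution Jul 22, 2006, so the next rule applies.
Among Ruiz, Delgado and Castillo, by years in holy orders (lower first): Ruiz (8 years) before Delgado (22 years) before Castillo (27 years).
Order: Tran, Okafor, Fontaine, Chaudhari, Nakamura, Drummond, Ruiz, Delgado, Castillo.

Okafor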